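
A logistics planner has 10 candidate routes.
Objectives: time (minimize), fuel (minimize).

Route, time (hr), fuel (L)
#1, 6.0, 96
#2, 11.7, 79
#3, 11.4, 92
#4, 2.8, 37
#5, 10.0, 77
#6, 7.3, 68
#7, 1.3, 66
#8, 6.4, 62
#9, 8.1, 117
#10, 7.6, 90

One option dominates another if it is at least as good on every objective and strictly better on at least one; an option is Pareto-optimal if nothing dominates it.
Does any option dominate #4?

No

#1: worse on time (6.0 vs 2.8).
#2: worse on time (11.7 vs 2.8).
#3: worse on time (11.4 vs 2.8).
#5: worse on time (10.0 vs 2.8).
#6: worse on time (7.3 vs 2.8).
#7: worse on fuel (66 vs 37).
#8: worse on time (6.4 vs 2.8).
#9: worse on time (8.1 vs 2.8).
#10: worse on time (7.6 vs 2.8).
No option is at least as good as #4 on every objective and strictly better on one.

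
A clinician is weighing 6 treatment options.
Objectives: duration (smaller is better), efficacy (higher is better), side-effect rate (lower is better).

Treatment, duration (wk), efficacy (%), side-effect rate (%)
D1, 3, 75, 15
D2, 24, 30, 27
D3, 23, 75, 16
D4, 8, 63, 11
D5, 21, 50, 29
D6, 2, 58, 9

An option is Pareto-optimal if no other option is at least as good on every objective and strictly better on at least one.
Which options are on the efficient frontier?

D1: not dominated.
D2: dominated by D1 (duration 3≤24, efficacy 75≥30, side-effect rate 15≤27).
D3: dominated by D1 (duration 3≤23, efficacy 75≥75, side-effect rate 15≤16).
D4: not dominated.
D5: dominated by D1 (duration 3≤21, efficacy 75≥50, side-effect rate 15≤29).
D6: not dominated (best duration).

D1, D4, D6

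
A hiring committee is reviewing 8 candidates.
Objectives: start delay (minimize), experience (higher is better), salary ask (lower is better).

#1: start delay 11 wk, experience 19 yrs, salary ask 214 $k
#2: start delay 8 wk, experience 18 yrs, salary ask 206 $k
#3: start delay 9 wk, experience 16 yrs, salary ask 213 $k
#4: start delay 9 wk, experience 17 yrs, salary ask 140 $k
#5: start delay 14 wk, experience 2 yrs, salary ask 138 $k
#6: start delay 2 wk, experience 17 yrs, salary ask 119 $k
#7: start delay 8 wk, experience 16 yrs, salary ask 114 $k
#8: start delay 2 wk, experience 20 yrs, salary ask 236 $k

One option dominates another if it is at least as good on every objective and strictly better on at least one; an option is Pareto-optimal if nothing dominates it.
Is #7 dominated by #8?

No

#8 vs #7: #8 is worse on salary ask (236 vs 114), so it does not dominate #7.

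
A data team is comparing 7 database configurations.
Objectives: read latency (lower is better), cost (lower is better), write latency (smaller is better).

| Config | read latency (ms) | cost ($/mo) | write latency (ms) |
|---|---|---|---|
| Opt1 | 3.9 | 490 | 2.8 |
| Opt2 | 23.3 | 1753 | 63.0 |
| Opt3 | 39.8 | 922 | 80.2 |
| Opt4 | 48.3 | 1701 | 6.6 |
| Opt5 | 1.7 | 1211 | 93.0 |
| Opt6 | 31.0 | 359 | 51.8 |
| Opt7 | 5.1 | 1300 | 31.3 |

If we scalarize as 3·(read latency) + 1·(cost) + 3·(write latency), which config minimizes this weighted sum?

Opt1: 3·3.9 + 1·490 + 3·2.8 = 510.1
Opt2: 3·23.3 + 1·1753 + 3·63.0 = 2011.9
Opt3: 3·39.8 + 1·922 + 3·80.2 = 1282.0
Opt4: 3·48.3 + 1·1701 + 3·6.6 = 1865.7
Opt5: 3·1.7 + 1·1211 + 3·93.0 = 1495.1
Opt6: 3·31.0 + 1·359 + 3·51.8 = 607.4
Opt7: 3·5.1 + 1·1300 + 3·31.3 = 1409.2
Lowest: Opt1 at 510.1.

Opt1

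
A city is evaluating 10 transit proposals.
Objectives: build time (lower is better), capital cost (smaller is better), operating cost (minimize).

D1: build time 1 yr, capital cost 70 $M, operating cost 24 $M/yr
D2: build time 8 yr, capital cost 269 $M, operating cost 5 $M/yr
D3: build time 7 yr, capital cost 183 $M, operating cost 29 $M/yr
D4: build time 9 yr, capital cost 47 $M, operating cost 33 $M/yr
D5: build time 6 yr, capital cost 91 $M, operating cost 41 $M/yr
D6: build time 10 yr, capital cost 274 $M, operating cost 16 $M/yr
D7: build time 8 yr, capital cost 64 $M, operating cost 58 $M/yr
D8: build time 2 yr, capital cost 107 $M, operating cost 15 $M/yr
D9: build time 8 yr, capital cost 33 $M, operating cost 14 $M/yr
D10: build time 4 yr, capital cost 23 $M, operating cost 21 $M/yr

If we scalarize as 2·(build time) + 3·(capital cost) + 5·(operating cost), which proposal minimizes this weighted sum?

D1: 2·1 + 3·70 + 5·24 = 332
D2: 2·8 + 3·269 + 5·5 = 848
D3: 2·7 + 3·183 + 5·29 = 708
D4: 2·9 + 3·47 + 5·33 = 324
D5: 2·6 + 3·91 + 5·41 = 490
D6: 2·10 + 3·274 + 5·16 = 922
D7: 2·8 + 3·64 + 5·58 = 498
D8: 2·2 + 3·107 + 5·15 = 400
D9: 2·8 + 3·33 + 5·14 = 185
D10: 2·4 + 3·23 + 5·21 = 182
Lowest: D10 at 182.

D10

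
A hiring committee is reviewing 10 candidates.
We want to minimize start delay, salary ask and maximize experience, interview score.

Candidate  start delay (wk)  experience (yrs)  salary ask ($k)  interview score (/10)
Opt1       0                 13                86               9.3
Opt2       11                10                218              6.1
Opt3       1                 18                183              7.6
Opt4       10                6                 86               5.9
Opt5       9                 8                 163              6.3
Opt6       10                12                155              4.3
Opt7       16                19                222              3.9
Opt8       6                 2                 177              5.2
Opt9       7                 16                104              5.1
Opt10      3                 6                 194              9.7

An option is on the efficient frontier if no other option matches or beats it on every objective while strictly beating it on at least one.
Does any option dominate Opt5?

Yes

Opt1 vs Opt5: start delay 0≤9, experience 13≥8, salary ask 86≤163, interview score 9.3≥6.3 — Opt1 is at least as good on every objective and strictly better on at least one, so Opt1 dominates Opt5.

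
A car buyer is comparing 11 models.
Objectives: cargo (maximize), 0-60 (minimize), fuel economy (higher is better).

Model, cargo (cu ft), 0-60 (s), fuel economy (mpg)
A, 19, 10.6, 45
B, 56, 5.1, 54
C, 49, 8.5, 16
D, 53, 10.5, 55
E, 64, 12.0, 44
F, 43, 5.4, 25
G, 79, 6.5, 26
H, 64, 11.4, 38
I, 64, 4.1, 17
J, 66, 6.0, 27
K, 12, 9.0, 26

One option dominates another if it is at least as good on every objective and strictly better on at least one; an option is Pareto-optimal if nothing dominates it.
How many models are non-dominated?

A: dominated by B (cargo 56≥19, 0-60 5.1≤10.6, fuel economy 54≥45).
B: not dominated.
C: dominated by B (cargo 56≥49, 0-60 5.1≤8.5, fuel economy 54≥16).
D: not dominated (best fuel economy).
E: not dominated.
F: dominated by B (cargo 56≥43, 0-60 5.1≤5.4, fuel economy 54≥25).
G: not dominated (best cargo).
H: not dominated.
I: not dominated (best 0-60).
J: not dominated.
K: dominated by B (cargo 56≥12, 0-60 5.1≤9.0, fuel economy 54≥26).
Pareto-optimal: B, D, E, G, H, I, J → 7.

7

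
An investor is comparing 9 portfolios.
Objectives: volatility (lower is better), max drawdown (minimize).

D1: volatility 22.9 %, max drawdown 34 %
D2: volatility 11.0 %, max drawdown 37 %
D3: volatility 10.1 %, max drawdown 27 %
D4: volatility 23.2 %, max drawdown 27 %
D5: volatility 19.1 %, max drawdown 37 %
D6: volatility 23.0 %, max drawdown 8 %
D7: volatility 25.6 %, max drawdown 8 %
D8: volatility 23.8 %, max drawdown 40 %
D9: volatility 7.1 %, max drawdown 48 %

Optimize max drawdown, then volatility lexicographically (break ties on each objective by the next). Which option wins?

First minimize max drawdown: best is 8, kept {D6, D7}.
Then minimize volatility: best is 23.0, kept {D6}.

D6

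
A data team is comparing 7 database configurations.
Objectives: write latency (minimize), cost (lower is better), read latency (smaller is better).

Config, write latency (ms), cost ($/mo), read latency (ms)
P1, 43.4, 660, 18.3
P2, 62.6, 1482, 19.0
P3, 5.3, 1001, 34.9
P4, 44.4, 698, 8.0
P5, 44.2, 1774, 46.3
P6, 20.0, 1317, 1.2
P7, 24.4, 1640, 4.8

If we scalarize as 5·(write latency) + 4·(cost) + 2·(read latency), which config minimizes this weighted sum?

P1

P1: 5·43.4 + 4·660 + 2·18.3 = 2893.6
P2: 5·62.6 + 4·1482 + 2·19.0 = 6279.0
P3: 5·5.3 + 4·1001 + 2·34.9 = 4100.3
P4: 5·44.4 + 4·698 + 2·8.0 = 3030.0
P5: 5·44.2 + 4·1774 + 2·46.3 = 7409.6
P6: 5·20.0 + 4·1317 + 2·1.2 = 5370.4
P7: 5·24.4 + 4·1640 + 2·4.8 = 6691.6
Lowest: P1 at 2893.6.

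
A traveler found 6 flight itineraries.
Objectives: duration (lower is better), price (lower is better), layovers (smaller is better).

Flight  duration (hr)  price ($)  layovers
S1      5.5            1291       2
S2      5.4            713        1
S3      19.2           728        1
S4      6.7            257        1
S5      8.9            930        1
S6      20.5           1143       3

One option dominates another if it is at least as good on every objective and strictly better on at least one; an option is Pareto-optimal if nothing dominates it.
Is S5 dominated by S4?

Yes

S4 vs S5: duration 6.7≤8.9, price 257≤930, layovers 1≤1 — S4 is at least as good on every objective with at least one strict improvement.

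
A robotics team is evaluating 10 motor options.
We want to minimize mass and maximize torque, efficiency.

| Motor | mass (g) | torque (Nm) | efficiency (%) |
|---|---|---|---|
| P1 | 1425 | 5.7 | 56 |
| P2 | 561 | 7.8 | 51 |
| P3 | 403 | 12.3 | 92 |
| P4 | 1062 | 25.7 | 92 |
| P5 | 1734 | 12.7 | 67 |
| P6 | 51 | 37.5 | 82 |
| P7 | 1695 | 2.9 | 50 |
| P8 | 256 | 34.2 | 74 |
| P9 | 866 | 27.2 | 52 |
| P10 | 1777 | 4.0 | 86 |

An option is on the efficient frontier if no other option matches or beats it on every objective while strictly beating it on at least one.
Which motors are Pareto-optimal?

P1: dominated by P3 (mass 403≤1425, torque 12.3≥5.7, efficiency 92≥56).
P2: dominated by P3 (mass 403≤561, torque 12.3≥7.8, efficiency 92≥51).
P3: not dominated.
P4: not dominated.
P5: dominated by P4 (mass 1062≤1734, torque 25.7≥12.7, efficiency 92≥67).
P6: not dominated (best mass).
P7: dominated by P1 (mass 1425≤1695, torque 5.7≥2.9, efficiency 56≥50).
P8: dominated by P6 (mass 51≤256, torque 37.5≥34.2, efficiency 82≥74).
P9: dominated by P6 (mass 51≤866, torque 37.5≥27.2, efficiency 82≥52).
P10: dominated by P3 (mass 403≤1777, torque 12.3≥4.0, efficiency 92≥86).

P3, P4, P6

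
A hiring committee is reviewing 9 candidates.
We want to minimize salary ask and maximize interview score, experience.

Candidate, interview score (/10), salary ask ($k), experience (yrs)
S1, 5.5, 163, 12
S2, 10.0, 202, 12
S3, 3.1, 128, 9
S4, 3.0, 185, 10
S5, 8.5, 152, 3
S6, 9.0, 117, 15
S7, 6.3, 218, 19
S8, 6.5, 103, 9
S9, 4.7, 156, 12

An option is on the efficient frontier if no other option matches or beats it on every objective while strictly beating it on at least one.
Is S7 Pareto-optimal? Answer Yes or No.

Yes

S1: worse on interview score (5.5 vs 6.3).
S2: worse on experience (12 vs 19).
S3: worse on interview score (3.1 vs 6.3).
S4: worse on interview score (3.0 vs 6.3).
S5: worse on experience (3 vs 19).
S6: worse on experience (15 vs 19).
S8: worse on experience (9 vs 19).
S9: worse on interview score (4.7 vs 6.3).
No option is at least as good as S7 on every objective and strictly better on one.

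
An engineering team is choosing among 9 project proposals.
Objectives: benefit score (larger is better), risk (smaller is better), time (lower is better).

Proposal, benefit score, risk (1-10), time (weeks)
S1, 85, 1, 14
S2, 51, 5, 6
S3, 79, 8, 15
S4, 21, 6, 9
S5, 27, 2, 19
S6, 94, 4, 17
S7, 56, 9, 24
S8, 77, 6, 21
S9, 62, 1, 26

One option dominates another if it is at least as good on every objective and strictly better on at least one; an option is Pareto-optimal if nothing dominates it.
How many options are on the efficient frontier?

S1: not dominated.
S2: not dominated (best time).
S3: dominated by S1 (benefit score 85≥79, risk 1≤8, time 14≤15).
S4: dominated by S2 (benefit score 51≥21, risk 5≤6, time 6≤9).
S5: dominated by S1 (benefit score 85≥27, risk 1≤2, time 14≤19).
S6: not dominated (best benefit score).
S7: dominated by S1 (benefit score 85≥56, risk 1≤9, time 14≤24).
S8: dominated by S1 (benefit score 85≥77, risk 1≤6, time 14≤21).
S9: dominated by S1 (benefit score 85≥62, risk 1≤1, time 14≤26).
Pareto-optimal: S1, S2, S6 → 3.

3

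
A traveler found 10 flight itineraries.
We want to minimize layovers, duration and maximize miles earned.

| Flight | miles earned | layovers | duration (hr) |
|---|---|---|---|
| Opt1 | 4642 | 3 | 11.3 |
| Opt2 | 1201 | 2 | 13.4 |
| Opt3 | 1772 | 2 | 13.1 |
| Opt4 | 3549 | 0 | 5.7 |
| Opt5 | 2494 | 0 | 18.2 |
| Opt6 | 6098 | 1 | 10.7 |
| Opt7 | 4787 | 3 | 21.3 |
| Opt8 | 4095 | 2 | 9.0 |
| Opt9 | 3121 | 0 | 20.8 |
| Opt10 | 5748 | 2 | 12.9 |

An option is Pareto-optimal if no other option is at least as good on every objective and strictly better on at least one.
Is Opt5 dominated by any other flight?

Opt4 vs Opt5: miles earned 3549≥2494, layovers 0≤0, duration 5.7≤18.2 — Opt4 is at least as good on every objective and strictly better on at least one, so Opt4 dominates Opt5.

Yes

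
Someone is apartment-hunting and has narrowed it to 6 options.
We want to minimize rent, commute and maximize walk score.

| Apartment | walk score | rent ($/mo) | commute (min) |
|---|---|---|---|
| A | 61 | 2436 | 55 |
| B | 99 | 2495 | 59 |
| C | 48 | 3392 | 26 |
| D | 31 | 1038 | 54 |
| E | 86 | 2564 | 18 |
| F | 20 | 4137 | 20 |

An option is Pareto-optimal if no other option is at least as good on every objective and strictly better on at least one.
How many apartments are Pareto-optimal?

A: not dominated.
B: not dominated (best walk score).
C: dominated by E (walk score 86≥48, rent 2564≤3392, commute 18≤26).
D: not dominated (best rent).
E: not dominated (best commute).
F: dominated by E (walk score 86≥20, rent 2564≤4137, commute 18≤20).
Pareto-optimal: A, B, D, E → 4.

4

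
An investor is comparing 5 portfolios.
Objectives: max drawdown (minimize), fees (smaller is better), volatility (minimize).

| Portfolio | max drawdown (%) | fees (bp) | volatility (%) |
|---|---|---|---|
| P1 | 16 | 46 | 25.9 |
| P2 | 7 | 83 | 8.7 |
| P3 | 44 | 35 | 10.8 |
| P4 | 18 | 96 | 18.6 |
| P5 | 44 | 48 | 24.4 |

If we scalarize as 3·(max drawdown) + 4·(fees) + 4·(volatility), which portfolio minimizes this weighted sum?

P3

P1: 3·16 + 4·46 + 4·25.9 = 335.6
P2: 3·7 + 4·83 + 4·8.7 = 387.8
P3: 3·44 + 4·35 + 4·10.8 = 315.2
P4: 3·18 + 4·96 + 4·18.6 = 512.4
P5: 3·44 + 4·48 + 4·24.4 = 421.6
Lowest: P3 at 315.2.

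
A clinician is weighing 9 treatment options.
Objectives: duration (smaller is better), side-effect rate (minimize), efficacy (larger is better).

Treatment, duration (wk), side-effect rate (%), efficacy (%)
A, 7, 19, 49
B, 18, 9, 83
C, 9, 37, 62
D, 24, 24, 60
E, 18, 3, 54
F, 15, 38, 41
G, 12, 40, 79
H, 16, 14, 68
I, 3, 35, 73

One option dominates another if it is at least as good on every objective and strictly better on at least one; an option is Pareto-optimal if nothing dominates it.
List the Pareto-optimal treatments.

A, B, E, G, H, I

A: not dominated.
B: not dominated (best efficacy).
C: dominated by I (duration 3≤9, side-effect rate 35≤37, efficacy 73≥62).
D: dominated by B (duration 18≤24, side-effect rate 9≤24, efficacy 83≥60).
E: not dominated (best side-effect rate).
F: dominated by A (duration 7≤15, side-effect rate 19≤38, efficacy 49≥41).
G: not dominated.
H: not dominated.
I: not dominated (best duration).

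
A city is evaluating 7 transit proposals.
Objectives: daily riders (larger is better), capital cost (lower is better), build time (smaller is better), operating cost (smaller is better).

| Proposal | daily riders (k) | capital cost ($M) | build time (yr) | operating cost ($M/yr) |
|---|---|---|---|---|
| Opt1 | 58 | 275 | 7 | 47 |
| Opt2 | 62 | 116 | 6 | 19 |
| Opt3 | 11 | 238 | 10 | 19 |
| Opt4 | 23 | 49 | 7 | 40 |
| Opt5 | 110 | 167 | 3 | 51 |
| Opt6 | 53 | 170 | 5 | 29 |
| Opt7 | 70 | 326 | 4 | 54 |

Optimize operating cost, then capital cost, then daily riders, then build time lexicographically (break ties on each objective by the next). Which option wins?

First minimize operating cost: best is 19, kept {Opt2, Opt3}.
Then minimize capital cost: best is 116, kept {Opt2}.

Opt2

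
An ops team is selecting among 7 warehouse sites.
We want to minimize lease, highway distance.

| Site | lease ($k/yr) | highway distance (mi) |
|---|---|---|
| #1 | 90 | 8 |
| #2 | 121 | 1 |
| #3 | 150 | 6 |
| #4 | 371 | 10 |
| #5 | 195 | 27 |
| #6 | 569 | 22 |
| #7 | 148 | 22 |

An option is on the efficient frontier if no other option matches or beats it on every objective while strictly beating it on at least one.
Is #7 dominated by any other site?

#1 vs #7: lease 90≤148, highway distance 8≤22 — #1 is at least as good on every objective and strictly better on at least one, so #1 dominates #7.

Yes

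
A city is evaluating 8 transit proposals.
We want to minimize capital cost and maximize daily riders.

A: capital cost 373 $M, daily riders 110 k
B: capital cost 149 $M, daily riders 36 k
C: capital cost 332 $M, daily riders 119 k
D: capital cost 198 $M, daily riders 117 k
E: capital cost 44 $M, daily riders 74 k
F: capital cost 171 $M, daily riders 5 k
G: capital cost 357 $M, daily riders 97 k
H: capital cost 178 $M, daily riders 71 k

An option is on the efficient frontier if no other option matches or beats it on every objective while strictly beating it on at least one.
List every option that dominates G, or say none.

C, D

C: capital cost 332≤357, daily riders 119≥97 — dominates G.
D: capital cost 198≤357, daily riders 117≥97 — dominates G.
Others (A, B, E, F, H) are each worse than G on at least one objective.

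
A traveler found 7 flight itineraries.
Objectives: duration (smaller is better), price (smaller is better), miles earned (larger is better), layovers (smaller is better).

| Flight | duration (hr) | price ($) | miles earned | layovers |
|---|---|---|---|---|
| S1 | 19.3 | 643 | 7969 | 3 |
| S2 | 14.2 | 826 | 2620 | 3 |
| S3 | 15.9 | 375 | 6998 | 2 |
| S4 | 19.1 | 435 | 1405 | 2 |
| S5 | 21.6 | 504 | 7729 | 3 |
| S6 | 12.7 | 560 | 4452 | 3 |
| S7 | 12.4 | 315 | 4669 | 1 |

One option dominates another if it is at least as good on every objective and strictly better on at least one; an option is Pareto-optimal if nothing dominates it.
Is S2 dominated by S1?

S1 vs S2: S1 is worse on duration (19.3 vs 14.2), so it does not dominate S2.

No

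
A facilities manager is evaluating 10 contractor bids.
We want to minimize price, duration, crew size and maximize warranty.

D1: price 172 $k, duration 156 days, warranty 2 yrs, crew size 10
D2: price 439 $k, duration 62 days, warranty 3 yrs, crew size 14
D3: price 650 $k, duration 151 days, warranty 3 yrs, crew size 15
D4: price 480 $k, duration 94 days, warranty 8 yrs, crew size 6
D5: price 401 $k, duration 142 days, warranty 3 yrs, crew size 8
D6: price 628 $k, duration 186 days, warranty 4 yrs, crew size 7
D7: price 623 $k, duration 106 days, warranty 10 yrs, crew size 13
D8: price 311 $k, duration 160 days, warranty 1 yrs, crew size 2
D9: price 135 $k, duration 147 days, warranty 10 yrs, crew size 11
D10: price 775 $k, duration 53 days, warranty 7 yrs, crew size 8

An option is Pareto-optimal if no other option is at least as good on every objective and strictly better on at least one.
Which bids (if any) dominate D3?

D2: price 439≤650, duration 62≤151, warranty 3≥3, crew size 14≤15 — dominates D3.
D4: price 480≤650, duration 94≤151, warranty 8≥3, crew size 6≤15 — dominates D3.
D5: price 401≤650, duration 142≤151, warranty 3≥3, crew size 8≤15 — dominates D3.
D7: price 623≤650, duration 106≤151, warranty 10≥3, crew size 13≤15 — dominates D3.
D9: price 135≤650, duration 147≤151, warranty 10≥3, crew size 11≤15 — dominates D3.
Others (D1, D6, D8, D10) are each worse than D3 on at least one objective.

D2, D4, D5, D7, D9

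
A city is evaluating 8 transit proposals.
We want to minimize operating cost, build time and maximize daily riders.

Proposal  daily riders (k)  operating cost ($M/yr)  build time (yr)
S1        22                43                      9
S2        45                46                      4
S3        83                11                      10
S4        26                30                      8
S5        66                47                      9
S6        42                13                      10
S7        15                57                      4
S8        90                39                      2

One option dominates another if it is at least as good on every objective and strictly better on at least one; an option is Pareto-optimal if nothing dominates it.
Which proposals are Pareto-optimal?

S1: dominated by S4 (daily riders 26≥22, operating cost 30≤43, build time 8≤9).
S2: dominated by S8 (daily riders 90≥45, operating cost 39≤46, build time 2≤4).
S3: not dominated (best operating cost).
S4: not dominated.
S5: dominated by S8 (daily riders 90≥66, operating cost 39≤47, build time 2≤9).
S6: dominated by S3 (daily riders 83≥42, operating cost 11≤13, build time 10≤10).
S7: dominated by S2 (daily riders 45≥15, operating cost 46≤57, build time 4≤4).
S8: not dominated (best daily riders).

S3, S4, S8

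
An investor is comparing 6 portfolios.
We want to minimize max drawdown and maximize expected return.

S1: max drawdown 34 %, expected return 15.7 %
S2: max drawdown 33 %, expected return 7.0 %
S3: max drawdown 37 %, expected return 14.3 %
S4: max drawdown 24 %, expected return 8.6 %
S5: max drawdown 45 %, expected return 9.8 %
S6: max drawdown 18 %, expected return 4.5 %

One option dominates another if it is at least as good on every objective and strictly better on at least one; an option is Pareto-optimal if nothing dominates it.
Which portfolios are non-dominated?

S1, S4, S6

S1: not dominated (best expected return).
S2: dominated by S4 (max drawdown 24≤33, expected return 8.6≥7.0).
S3: dominated by S1 (max drawdown 34≤37, expected return 15.7≥14.3).
S4: not dominated.
S5: dominated by S1 (max drawdown 34≤45, expected return 15.7≥9.8).
S6: not dominated (best max drawdown).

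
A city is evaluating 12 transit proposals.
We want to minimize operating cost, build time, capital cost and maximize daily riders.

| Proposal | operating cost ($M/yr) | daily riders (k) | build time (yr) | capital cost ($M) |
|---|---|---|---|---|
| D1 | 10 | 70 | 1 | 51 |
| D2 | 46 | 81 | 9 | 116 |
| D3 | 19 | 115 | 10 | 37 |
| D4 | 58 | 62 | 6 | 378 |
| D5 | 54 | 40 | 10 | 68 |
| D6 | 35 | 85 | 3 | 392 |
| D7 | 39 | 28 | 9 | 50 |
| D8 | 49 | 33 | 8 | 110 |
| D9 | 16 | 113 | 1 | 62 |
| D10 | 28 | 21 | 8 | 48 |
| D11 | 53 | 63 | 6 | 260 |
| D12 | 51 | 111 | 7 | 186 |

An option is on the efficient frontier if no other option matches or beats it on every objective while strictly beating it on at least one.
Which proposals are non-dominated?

D1: not dominated (best operating cost).
D2: dominated by D9 (operating cost 16≤46, daily riders 113≥81, build time 1≤9, capital cost 62≤116).
D3: not dominated (best daily riders).
D4: dominated by D1 (operating cost 10≤58, daily riders 70≥62, build time 1≤6, capital cost 51≤378).
D5: dominated by D1 (operating cost 10≤54, daily riders 70≥40, build time 1≤10, capital cost 51≤68).
D6: dominated by D9 (operating cost 16≤35, daily riders 113≥85, build time 1≤3, capital cost 62≤392).
D7: not dominated.
D8: dominated by D1 (operating cost 10≤49, daily riders 70≥33, build time 1≤8, capital cost 51≤110).
D9: not dominated.
D10: not dominated.
D11: dominated by D1 (operating cost 10≤53, daily riders 70≥63, build time 1≤6, capital cost 51≤260).
D12: dominated by D9 (operating cost 16≤51, daily riders 113≥111, build time 1≤7, capital cost 62≤186).

D1, D3, D7, D9, D10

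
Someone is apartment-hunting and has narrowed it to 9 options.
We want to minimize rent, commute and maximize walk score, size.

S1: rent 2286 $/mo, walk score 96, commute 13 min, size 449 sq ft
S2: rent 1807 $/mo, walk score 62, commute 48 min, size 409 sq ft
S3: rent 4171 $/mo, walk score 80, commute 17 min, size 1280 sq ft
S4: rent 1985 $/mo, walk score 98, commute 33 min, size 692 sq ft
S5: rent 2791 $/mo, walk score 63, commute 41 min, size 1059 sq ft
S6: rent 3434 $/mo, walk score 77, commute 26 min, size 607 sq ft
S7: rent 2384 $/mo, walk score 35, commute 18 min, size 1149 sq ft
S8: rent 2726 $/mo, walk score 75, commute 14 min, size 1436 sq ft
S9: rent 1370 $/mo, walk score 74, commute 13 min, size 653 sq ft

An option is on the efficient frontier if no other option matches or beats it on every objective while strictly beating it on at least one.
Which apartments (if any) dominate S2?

S9

S9: rent 1370≤1807, walk score 74≥62, commute 13≤48, size 653≥409 — dominates S2.
Others (S1, S3, S4, S5, S6, S7, S8) are each worse than S2 on at least one objective.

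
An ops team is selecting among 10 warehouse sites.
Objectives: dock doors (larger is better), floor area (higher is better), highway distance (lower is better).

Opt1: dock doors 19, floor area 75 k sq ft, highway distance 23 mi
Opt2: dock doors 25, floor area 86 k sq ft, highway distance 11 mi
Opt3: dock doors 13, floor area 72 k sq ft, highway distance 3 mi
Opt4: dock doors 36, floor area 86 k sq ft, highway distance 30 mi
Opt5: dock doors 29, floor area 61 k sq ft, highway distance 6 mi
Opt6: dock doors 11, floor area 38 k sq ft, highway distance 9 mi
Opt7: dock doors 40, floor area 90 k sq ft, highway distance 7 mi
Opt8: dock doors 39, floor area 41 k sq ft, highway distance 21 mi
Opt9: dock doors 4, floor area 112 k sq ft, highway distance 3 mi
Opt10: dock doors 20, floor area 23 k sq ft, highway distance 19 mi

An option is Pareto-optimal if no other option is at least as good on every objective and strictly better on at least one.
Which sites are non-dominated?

Opt3, Opt5, Opt7, Opt9

Opt1: dominated by Opt2 (dock doors 25≥19, floor area 86≥75, highway distance 11≤23).
Opt2: dominated by Opt7 (dock doors 40≥25, floor area 90≥86, highway distance 7≤11).
Opt3: not dominated.
Opt4: dominated by Opt7 (dock doors 40≥36, floor area 90≥86, highway distance 7≤30).
Opt5: not dominated.
Opt6: dominated by Opt3 (dock doors 13≥11, floor area 72≥38, highway distance 3≤9).
Opt7: not dominated (best dock doors).
Opt8: dominated by Opt7 (dock doors 40≥39, floor area 90≥41, highway distance 7≤21).
Opt9: not dominated (best floor area).
Opt10: dominated by Opt2 (dock doors 25≥20, floor area 86≥23, highway distance 11≤19).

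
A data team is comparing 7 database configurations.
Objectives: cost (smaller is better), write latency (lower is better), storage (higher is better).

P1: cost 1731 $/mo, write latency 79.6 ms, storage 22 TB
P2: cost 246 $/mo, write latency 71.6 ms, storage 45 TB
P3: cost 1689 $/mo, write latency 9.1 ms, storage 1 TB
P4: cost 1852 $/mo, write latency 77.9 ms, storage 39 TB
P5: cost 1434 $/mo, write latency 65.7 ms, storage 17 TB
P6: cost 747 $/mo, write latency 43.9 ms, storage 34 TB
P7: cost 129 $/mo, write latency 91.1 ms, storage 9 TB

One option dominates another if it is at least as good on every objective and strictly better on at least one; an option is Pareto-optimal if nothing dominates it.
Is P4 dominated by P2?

P2 vs P4: cost 246≤1852, write latency 71.6≤77.9, storage 45≥39 — P2 is at least as good on every objective with at least one strict improvement.

Yes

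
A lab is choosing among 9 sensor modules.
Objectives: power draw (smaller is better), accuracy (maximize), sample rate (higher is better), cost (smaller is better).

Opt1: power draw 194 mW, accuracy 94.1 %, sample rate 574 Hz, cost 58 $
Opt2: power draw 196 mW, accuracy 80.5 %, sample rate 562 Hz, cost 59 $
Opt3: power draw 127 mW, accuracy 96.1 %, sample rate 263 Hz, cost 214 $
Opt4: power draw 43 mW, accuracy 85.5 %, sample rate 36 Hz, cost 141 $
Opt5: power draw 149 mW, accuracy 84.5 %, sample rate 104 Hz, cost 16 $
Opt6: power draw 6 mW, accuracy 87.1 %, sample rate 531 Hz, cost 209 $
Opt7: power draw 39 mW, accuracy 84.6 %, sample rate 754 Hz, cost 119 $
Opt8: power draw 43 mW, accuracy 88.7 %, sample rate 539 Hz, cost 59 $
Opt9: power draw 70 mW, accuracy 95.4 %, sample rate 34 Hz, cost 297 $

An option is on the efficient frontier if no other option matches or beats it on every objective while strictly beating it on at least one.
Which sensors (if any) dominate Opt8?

Opt1: worse on power draw (194 vs 43).
Opt2: worse on power draw (196 vs 43).
Opt3: worse on power draw (127 vs 43).
Opt4: worse on accuracy (85.5 vs 88.7).
Opt5: worse on power draw (149 vs 43).
Opt6: worse on accuracy (87.1 vs 88.7).
Opt7: worse on accuracy (84.6 vs 88.7).
Opt9: worse on power draw (70 vs 43).
No option dominates Opt8.

none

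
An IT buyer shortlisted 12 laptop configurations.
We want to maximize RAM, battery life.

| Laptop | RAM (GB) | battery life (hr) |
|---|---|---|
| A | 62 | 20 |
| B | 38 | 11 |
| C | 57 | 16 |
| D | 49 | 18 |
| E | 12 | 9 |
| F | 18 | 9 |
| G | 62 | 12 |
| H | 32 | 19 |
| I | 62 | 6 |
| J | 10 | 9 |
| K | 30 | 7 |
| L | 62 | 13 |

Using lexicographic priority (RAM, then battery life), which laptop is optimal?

First maximize RAM: best is 62, kept {A, G, I, L}.
Then maximize battery life: best is 20, kept {A}.

A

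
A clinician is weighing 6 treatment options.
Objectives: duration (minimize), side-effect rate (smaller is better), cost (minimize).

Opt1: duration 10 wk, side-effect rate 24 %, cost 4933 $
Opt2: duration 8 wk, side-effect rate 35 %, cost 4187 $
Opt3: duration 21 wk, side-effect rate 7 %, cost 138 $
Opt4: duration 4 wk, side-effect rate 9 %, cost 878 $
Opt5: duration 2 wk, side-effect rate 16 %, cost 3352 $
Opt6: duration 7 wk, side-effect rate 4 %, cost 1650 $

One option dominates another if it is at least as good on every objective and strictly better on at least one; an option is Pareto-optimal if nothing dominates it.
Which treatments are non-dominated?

Opt1: dominated by Opt4 (duration 4≤10, side-effect rate 9≤24, cost 878≤4933).
Opt2: dominated by Opt4 (duration 4≤8, side-effect rate 9≤35, cost 878≤4187).
Opt3: not dominated (best cost).
Opt4: not dominated.
Opt5: not dominated (best duration).
Opt6: not dominated (best side-effect rate).

Opt3, Opt4, Opt5, Opt6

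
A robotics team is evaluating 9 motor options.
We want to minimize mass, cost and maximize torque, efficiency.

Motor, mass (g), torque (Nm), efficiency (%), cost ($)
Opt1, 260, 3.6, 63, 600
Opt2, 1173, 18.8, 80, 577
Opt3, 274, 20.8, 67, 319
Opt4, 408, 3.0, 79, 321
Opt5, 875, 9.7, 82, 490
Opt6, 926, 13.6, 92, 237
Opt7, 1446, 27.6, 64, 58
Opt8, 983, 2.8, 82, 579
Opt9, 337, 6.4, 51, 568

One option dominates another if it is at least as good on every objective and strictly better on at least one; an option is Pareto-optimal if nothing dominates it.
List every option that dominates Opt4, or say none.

none

Opt1: worse on efficiency (63 vs 79).
Opt2: worse on mass (1173 vs 408).
Opt3: worse on efficiency (67 vs 79).
Opt5: worse on mass (875 vs 408).
Opt6: worse on mass (926 vs 408).
Opt7: worse on mass (1446 vs 408).
Opt8: worse on mass (983 vs 408).
Opt9: worse on efficiency (51 vs 79).
No option dominates Opt4.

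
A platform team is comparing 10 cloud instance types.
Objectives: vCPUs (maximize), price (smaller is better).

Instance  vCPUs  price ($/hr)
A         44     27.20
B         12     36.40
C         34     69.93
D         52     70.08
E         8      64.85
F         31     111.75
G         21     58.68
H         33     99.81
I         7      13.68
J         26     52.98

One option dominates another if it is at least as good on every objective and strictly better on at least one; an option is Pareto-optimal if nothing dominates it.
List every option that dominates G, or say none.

A, J

A: vCPUs 44≥21, price 27.20≤58.68 — dominates G.
J: vCPUs 26≥21, price 52.98≤58.68 — dominates G.
Others (B, C, D, E, F, H, I) are each worse than G on at least one objective.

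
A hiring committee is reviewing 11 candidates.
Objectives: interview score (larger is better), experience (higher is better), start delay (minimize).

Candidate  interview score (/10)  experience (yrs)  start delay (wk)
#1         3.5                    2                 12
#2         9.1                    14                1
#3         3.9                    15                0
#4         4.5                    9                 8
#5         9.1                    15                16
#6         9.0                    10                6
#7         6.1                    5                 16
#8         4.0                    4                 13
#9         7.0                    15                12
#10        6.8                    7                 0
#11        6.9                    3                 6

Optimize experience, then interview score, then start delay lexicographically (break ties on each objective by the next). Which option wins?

First maximize experience: best is 15, kept {#3, #5, #9}.
Then maximize interview score: best is 9.1, kept {#5}.

#5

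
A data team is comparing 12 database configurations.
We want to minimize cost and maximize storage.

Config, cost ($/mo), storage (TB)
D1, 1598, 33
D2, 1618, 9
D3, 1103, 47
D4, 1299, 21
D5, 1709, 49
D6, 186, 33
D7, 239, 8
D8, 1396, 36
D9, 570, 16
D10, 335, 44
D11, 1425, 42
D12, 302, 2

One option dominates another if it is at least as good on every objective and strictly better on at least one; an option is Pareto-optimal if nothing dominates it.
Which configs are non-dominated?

D1: dominated by D3 (cost 1103≤1598, storage 47≥33).
D2: dominated by D1 (cost 1598≤1618, storage 33≥9).
D3: not dominated.
D4: dominated by D3 (cost 1103≤1299, storage 47≥21).
D5: not dominated (best storage).
D6: not dominated (best cost).
D7: dominated by D6 (cost 186≤239, storage 33≥8).
D8: dominated by D3 (cost 1103≤1396, storage 47≥36).
D9: dominated by D6 (cost 186≤570, storage 33≥16).
D10: not dominated.
D11: dominated by D3 (cost 1103≤1425, storage 47≥42).
D12: dominated by D6 (cost 186≤302, storage 33≥2).

D3, D5, D6, D10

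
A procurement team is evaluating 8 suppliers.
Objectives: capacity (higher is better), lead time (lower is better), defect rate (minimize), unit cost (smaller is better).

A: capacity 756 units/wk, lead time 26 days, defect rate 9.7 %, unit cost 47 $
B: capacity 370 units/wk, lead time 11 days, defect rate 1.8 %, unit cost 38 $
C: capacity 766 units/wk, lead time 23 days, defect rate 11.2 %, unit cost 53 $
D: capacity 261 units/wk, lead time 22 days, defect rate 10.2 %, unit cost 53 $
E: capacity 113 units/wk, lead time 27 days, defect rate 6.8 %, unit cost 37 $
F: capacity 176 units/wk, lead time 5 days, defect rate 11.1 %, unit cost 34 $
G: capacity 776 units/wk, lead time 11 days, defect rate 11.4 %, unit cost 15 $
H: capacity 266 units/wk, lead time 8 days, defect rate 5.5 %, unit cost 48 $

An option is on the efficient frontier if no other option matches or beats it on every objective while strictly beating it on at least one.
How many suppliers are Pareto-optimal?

A: not dominated.
B: not dominated (best defect rate).
C: not dominated.
D: dominated by B (capacity 370≥261, lead time 11≤22, defect rate 1.8≤10.2, unit cost 38≤53).
E: not dominated.
F: not dominated (best lead time).
G: not dominated (best capacity).
H: not dominated.
Pareto-optimal: A, B, C, E, F, G, H → 7.

7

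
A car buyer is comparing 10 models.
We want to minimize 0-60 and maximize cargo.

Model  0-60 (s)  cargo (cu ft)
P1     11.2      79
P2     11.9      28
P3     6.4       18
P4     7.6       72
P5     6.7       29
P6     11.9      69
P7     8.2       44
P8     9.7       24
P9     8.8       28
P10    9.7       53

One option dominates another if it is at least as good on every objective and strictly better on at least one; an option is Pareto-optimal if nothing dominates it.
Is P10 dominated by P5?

P5 vs P10: P5 is worse on cargo (29 vs 53), so it does not dominate P10.

No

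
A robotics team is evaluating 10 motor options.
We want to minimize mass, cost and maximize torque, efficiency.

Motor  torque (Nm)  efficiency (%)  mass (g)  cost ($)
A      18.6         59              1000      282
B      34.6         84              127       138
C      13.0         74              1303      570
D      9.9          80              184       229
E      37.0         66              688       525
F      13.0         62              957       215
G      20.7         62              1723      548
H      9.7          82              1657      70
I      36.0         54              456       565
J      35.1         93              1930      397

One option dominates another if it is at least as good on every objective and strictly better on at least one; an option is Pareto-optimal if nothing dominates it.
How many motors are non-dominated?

A: dominated by B (torque 34.6≥18.6, efficiency 84≥59, mass 127≤1000, cost 138≤282).
B: not dominated (best mass).
C: dominated by B (torque 34.6≥13.0, efficiency 84≥74, mass 127≤1303, cost 138≤570).
D: dominated by B (torque 34.6≥9.9, efficiency 84≥80, mass 127≤184, cost 138≤229).
E: not dominated (best torque).
F: dominated by B (torque 34.6≥13.0, efficiency 84≥62, mass 127≤957, cost 138≤215).
G: dominated by B (torque 34.6≥20.7, efficiency 84≥62, mass 127≤1723, cost 138≤548).
H: not dominated (best cost).
I: not dominated.
J: not dominated (best efficiency).
Pareto-optimal: B, E, H, I, J → 5.

5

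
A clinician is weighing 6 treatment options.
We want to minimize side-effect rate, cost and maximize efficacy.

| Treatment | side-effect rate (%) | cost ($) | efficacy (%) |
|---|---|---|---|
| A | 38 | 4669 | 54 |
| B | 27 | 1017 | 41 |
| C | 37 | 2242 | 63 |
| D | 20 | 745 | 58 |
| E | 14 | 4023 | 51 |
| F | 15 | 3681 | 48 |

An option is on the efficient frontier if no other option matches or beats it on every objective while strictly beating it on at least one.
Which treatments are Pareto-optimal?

A: dominated by C (side-effect rate 37≤38, cost 2242≤4669, efficacy 63≥54).
B: dominated by D (side-effect rate 20≤27, cost 745≤1017, efficacy 58≥41).
C: not dominated (best efficacy).
D: not dominated (best cost).
E: not dominated (best side-effect rate).
F: not dominated.

C, D, E, F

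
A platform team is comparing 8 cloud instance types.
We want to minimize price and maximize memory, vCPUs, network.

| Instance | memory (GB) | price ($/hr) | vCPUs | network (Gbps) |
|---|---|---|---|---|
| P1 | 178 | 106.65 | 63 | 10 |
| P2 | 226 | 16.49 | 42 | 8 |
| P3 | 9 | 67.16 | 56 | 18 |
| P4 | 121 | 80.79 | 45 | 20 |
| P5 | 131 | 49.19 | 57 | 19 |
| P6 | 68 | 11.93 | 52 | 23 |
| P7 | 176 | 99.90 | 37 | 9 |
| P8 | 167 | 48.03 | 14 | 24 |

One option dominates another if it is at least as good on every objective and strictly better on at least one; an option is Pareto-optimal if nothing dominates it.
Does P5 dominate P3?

Yes

P5 vs P3: memory 131≥9, price 49.19≤67.16, vCPUs 57≥56, network 19≥18 — P5 is at least as good on every objective with at least one strict improvement.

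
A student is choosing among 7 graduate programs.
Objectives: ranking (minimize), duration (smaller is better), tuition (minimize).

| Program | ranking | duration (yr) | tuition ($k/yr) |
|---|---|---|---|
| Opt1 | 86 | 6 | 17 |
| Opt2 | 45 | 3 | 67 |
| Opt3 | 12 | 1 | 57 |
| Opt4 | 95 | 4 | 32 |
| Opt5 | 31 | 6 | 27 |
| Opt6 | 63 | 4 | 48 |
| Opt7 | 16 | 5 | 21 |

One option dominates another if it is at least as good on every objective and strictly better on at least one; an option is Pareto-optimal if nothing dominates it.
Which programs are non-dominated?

Opt1, Opt3, Opt4, Opt6, Opt7

Opt1: not dominated (best tuition).
Opt2: dominated by Opt3 (ranking 12≤45, duration 1≤3, tuition 57≤67).
Opt3: not dominated (best ranking).
Opt4: not dominated.
Opt5: dominated by Opt7 (ranking 16≤31, duration 5≤6, tuition 21≤27).
Opt6: not dominated.
Opt7: not dominated.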